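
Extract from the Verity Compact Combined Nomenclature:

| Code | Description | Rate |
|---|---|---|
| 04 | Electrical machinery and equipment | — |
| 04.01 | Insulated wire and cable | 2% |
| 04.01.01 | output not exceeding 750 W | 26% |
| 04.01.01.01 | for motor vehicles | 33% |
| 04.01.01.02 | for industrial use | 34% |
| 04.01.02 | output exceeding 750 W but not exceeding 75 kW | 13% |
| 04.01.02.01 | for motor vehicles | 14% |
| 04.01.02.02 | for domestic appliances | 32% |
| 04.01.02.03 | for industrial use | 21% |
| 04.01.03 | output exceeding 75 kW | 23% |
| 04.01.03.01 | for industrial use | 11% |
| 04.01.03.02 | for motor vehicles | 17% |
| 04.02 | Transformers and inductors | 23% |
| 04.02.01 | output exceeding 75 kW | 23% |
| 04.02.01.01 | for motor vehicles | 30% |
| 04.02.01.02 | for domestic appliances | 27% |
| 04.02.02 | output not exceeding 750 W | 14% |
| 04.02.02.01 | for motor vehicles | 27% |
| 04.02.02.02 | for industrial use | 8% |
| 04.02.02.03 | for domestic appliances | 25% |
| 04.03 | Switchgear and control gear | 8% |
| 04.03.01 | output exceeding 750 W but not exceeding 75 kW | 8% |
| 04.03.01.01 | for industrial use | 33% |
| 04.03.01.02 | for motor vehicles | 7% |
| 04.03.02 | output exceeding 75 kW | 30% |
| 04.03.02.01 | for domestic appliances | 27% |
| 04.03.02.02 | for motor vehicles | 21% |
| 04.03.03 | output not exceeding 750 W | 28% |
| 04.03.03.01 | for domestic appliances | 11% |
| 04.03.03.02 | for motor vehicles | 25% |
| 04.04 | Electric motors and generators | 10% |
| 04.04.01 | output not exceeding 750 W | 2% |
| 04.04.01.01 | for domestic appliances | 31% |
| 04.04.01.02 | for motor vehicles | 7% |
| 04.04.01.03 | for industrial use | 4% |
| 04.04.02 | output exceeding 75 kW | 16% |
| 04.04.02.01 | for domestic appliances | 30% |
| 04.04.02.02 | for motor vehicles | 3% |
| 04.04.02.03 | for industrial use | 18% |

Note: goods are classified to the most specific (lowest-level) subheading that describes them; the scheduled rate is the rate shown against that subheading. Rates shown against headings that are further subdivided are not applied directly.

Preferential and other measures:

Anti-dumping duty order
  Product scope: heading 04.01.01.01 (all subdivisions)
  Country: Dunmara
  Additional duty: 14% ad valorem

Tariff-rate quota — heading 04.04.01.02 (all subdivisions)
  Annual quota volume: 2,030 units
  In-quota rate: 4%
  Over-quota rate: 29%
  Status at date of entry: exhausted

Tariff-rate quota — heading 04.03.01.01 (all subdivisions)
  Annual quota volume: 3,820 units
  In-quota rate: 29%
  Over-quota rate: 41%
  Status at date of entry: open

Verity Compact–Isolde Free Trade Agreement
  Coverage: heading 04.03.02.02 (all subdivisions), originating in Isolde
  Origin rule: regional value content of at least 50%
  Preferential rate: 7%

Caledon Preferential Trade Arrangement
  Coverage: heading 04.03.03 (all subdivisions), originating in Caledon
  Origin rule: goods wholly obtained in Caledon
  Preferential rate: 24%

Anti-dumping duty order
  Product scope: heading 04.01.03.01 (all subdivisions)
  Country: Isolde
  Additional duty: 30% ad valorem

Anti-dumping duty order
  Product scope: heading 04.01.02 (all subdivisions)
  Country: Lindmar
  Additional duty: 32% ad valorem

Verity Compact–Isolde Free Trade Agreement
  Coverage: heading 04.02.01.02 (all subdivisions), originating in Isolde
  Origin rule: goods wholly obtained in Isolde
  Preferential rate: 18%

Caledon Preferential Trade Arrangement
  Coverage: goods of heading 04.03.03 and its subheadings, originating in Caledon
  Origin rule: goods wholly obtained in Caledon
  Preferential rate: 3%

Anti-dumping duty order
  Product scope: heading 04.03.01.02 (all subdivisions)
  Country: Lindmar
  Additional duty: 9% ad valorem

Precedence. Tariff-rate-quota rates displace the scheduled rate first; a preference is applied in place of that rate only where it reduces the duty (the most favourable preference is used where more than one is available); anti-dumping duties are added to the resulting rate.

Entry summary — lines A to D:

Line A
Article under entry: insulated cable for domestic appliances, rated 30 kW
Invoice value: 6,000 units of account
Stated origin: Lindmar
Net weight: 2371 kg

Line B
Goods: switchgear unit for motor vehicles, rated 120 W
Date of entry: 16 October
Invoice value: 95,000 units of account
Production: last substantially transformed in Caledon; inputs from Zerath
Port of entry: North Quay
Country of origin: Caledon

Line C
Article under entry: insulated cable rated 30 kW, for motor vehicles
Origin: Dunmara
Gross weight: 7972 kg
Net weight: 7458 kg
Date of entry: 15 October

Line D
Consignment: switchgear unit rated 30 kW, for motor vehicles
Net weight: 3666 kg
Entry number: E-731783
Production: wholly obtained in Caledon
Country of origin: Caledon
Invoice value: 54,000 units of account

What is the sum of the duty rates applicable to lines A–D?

Line A: insulated cable → 04.01; rated 30 kW → 04.01.02; for domestic appliances → 04.01.02.02. Scheduled 32%. anti-dumping (Lindmar, 04.01.02): +32%; total 32% + 32% = 64%. → 64%.
Line B: switchgear unit → 04.03; rated 120 W → 04.03.03; for motor vehicles → 04.03.03.02. Scheduled 25%. Caledon agreement on 04.03.03: not wholly obtained; Caledon agreement on 04.03.03: not wholly obtained. → 25%.
Line C: insulated cable → 04.01; rated 30 kW → 04.01.02; for motor vehicles → 04.01.02.01. Scheduled 14%. No special measure applies. → 14%.
Line D: switchgear unit → 04.03; rated 30 kW → 04.03.01; for motor vehicles → 04.03.01.02. Scheduled 7%. Caledon agreement on 04.03.03: 04.03.01.02 not covered; Caledon agreement on 04.03.03: 04.03.01.02 not covered. → 7%.
Sum: 64% + 25% + 14% + 7% = 110%.

110%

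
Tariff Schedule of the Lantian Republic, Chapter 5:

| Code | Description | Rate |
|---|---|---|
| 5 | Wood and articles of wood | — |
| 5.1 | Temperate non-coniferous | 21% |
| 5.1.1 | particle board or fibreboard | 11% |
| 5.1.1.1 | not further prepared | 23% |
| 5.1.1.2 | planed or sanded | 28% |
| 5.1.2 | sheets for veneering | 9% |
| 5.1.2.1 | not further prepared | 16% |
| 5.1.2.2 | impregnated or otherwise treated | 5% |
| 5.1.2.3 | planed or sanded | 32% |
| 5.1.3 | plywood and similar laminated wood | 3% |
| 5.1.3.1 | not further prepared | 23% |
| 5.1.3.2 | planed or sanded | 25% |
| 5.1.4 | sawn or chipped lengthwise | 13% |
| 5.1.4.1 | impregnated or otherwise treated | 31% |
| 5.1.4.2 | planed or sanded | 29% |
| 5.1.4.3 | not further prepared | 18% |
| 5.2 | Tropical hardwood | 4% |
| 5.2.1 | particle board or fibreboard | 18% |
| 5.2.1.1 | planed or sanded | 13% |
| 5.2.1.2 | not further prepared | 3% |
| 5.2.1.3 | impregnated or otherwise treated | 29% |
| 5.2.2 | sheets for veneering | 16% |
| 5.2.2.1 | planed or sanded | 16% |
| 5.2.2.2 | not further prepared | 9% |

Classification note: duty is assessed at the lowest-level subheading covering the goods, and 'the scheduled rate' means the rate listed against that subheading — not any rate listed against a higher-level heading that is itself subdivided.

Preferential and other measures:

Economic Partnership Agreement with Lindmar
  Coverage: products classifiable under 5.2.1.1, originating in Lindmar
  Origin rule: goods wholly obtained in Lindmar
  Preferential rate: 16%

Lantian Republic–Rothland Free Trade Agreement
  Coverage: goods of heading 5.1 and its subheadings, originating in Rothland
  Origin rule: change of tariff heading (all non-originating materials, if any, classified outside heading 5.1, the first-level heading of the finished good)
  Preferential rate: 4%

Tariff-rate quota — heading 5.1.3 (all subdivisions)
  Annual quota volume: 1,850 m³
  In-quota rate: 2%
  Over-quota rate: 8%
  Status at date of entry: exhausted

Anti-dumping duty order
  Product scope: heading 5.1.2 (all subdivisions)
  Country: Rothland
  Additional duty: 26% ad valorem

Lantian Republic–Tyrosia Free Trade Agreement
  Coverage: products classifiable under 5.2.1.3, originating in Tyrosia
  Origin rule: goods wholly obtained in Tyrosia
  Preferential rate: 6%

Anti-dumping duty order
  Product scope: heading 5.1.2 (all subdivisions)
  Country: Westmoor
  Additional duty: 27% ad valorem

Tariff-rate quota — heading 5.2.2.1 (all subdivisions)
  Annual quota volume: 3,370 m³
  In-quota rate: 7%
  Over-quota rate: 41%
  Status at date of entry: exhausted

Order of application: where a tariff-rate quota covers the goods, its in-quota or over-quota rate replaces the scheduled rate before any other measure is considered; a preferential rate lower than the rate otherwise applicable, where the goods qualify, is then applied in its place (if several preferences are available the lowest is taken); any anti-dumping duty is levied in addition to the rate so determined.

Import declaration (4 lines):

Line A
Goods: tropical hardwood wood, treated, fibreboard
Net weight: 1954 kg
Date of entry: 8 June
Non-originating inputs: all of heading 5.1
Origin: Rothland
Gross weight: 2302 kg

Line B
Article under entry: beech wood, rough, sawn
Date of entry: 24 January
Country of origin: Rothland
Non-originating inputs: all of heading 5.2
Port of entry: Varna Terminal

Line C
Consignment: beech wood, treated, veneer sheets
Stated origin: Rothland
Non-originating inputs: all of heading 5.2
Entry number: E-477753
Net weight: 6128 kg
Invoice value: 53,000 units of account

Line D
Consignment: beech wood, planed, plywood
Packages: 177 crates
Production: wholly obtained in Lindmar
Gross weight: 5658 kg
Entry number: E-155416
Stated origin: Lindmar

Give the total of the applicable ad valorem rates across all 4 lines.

71%

Line A: tropical hardwood → 5.2; fibreboard → 5.2.1; treated → 5.2.1.3. Scheduled 29%. Rothland agreement on 5.1: 5.2.1.3 not covered. → 29%.
Line B: beech → 5.1; sawn → 5.1.4; rough → 5.1.4.3. Scheduled 18%. Rothland agreement on 5.1: CTH met → 4% available; preferential 4%. → 4%.
Line C: beech → 5.1; veneer sheets → 5.1.2; treated → 5.1.2.2. Scheduled 5%. Rothland agreement on 5.1: CTH met → 4% available; preferential 4%; anti-dumping (Rothland, 5.1.2): +26%; total 4% + 26% = 30%. → 30%.
Line D: beech → 5.1; plywood → 5.1.3; planed → 5.1.3.2. Scheduled 25%. quota on 5.1.3 exhausted → over-quota 8%; Lindmar agreement on 5.2.1.1: 5.1.3.2 not covered. → 8%.
Sum: 29% + 4% + 30% + 8% = 71%.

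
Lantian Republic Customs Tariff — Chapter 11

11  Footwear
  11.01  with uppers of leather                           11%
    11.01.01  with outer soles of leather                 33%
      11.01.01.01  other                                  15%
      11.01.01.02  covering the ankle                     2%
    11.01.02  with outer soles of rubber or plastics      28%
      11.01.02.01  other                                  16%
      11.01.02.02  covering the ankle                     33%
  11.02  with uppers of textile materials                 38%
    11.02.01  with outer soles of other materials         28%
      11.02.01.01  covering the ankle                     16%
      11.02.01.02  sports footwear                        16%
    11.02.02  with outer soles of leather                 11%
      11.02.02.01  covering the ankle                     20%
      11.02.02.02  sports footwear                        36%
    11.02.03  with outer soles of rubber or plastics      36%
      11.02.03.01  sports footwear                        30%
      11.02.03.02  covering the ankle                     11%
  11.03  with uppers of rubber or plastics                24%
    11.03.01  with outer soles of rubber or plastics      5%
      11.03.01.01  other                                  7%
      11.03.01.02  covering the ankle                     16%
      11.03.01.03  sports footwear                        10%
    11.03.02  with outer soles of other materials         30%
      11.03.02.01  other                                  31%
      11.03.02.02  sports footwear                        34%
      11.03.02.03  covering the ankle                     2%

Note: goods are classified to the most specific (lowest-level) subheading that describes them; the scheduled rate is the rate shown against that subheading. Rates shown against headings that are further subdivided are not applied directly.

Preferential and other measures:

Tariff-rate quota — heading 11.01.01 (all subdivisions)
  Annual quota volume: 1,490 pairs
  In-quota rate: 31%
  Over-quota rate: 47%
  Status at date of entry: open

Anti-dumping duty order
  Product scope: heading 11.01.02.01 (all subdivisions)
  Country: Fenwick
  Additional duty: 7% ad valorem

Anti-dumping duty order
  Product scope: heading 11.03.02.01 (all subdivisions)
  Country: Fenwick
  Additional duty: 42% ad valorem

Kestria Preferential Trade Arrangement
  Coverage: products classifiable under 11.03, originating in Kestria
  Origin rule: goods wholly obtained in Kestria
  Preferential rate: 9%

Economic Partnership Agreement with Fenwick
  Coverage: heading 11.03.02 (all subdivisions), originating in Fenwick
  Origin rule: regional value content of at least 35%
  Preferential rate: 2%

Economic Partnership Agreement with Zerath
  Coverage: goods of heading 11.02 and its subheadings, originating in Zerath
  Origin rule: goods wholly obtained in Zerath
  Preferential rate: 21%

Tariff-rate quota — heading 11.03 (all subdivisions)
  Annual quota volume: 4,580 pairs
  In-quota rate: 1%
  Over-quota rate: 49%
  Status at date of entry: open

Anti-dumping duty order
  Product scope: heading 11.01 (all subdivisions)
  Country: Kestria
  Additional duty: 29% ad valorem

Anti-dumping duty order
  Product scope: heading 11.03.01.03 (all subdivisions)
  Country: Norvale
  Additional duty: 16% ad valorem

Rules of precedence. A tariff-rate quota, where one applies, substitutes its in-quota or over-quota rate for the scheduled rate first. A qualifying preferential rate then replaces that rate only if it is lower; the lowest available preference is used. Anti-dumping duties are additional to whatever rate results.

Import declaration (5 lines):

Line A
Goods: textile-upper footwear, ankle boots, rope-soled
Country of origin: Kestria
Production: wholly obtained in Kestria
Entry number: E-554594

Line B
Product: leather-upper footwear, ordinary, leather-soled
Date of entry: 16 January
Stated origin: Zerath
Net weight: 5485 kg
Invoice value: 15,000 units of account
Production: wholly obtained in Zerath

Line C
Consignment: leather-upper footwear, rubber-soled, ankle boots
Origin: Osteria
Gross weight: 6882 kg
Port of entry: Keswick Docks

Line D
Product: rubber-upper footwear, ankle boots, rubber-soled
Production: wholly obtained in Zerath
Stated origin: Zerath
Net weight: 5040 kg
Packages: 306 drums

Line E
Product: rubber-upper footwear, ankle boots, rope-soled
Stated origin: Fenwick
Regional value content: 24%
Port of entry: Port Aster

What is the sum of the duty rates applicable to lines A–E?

82%

Line A: textile-upper → 11.02; rope-soled → 11.02.01; ankle boots → 11.02.01.01. Scheduled 16%. Kestria agreement on 11.03: 11.02.01.01 not covered. → 16%.
Line B: leather-upper → 11.01; leather-soled → 11.01.01; ordinary → 11.01.01.01. Scheduled 15%. quota on 11.01.01 open → in-quota 31%; Zerath agreement on 11.02: 11.01.01.01 not covered. → 31%.
Line C: leather-upper → 11.01; rubber-soled → 11.01.02; ankle boots → 11.01.02.02. Scheduled 33%. No special measure applies. → 33%.
Line D: rubber-upper → 11.03; rubber-soled → 11.03.01; ankle boots → 11.03.01.02. Scheduled 16%. quota on 11.03 open → in-quota 1%; Zerath agreement on 11.02: 11.03.01.02 not covered. → 1%.
Line E: rubber-upper → 11.03; rope-soled → 11.03.02; ankle boots → 11.03.02.03. Scheduled 2%. quota on 11.03 open → in-quota 1%; Fenwick agreement on 11.03.02: RVC < 35%. → 1%.
Sum: 16% + 31% + 33% + 1% + 1% = 82%.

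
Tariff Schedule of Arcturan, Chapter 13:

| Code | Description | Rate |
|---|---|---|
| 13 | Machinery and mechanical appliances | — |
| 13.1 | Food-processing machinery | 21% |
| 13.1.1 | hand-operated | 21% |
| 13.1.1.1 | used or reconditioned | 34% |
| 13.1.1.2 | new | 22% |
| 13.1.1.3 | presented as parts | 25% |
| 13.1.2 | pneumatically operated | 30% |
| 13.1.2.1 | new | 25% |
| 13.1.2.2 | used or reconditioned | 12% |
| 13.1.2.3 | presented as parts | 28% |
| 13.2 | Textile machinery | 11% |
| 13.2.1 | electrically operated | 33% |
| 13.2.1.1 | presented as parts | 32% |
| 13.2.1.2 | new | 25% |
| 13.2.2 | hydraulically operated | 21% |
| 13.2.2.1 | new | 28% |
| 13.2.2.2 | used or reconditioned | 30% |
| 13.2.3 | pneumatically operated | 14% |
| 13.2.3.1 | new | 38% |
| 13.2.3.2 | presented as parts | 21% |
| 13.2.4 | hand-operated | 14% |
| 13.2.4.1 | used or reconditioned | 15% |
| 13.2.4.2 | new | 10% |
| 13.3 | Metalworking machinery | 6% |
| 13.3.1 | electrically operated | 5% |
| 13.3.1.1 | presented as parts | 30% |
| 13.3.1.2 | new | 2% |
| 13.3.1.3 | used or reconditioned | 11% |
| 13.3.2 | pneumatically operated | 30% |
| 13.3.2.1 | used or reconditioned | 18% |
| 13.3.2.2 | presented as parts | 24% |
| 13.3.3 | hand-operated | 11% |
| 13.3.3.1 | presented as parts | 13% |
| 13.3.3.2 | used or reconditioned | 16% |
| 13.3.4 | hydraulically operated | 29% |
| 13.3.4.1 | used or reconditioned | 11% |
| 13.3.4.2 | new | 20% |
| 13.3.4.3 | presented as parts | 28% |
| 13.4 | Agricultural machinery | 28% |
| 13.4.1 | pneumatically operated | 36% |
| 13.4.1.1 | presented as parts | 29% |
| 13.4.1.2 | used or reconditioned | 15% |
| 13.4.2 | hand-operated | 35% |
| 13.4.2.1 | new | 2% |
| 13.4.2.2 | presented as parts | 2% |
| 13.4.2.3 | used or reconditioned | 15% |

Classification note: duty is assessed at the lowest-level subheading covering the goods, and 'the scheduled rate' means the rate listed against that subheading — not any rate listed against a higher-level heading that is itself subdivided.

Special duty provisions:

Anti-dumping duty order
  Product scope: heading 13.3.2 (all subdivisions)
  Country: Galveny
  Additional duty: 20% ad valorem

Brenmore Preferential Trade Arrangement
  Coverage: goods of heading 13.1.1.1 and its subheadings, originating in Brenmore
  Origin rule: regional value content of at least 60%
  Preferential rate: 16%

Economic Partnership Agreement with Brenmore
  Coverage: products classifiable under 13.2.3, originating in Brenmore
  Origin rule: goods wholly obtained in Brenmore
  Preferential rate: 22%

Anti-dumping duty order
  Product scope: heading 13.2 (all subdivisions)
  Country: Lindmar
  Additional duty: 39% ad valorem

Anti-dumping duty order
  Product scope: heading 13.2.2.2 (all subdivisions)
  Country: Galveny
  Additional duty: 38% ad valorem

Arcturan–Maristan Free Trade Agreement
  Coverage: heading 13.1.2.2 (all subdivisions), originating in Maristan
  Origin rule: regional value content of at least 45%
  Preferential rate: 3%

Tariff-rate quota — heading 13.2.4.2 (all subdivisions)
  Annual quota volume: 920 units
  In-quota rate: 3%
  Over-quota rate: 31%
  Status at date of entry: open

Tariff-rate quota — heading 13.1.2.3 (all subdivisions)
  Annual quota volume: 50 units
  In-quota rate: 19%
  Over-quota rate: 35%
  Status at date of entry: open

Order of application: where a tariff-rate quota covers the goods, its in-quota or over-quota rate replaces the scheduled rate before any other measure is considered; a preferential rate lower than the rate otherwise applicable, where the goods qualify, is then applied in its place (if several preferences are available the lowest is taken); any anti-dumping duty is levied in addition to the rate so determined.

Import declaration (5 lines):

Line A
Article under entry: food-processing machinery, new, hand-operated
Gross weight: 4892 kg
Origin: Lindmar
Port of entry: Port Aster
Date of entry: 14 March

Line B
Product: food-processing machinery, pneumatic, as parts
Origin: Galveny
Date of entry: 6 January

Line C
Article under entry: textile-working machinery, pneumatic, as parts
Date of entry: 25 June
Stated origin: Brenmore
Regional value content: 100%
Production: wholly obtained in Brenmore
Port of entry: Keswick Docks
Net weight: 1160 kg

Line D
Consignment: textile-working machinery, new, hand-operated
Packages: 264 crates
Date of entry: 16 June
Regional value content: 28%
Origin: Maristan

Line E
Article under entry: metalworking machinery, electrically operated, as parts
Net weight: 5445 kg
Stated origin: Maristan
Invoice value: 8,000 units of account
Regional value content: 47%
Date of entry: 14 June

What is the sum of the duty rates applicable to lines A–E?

95%

Line A: food-processing → 13.1; hand-operated → 13.1.1; new → 13.1.1.2. Scheduled 22%. No special measure applies. → 22%.
Line B: food-processing → 13.1; pneumatic → 13.1.2; as parts → 13.1.2.3. Scheduled 28%. quota on 13.1.2.3 open → in-quota 19%. → 19%.
Line C: textile-working → 13.2; pneumatic → 13.2.3; as parts → 13.2.3.2. Scheduled 21%. Brenmore agreement on 13.1.1.1: 13.2.3.2 not covered; Brenmore agreement on 13.2.3: wholly obtained → 22% available; preference 22% not lower than 21% → no reduction. → 21%.
Line D: textile-working → 13.2; hand-operated → 13.2.4; new → 13.2.4.2. Scheduled 10%. quota on 13.2.4.2 open → in-quota 3%; Maristan agreement on 13.1.2.2: 13.2.4.2 not covered. → 3%.
Line E: metalworking → 13.3; electrically operated → 13.3.1; as parts → 13.3.1.1. Scheduled 30%. Maristan agreement on 13.1.2.2: 13.3.1.1 not covered. → 30%.
Sum: 22% + 19% + 21% + 3% + 30% = 95%.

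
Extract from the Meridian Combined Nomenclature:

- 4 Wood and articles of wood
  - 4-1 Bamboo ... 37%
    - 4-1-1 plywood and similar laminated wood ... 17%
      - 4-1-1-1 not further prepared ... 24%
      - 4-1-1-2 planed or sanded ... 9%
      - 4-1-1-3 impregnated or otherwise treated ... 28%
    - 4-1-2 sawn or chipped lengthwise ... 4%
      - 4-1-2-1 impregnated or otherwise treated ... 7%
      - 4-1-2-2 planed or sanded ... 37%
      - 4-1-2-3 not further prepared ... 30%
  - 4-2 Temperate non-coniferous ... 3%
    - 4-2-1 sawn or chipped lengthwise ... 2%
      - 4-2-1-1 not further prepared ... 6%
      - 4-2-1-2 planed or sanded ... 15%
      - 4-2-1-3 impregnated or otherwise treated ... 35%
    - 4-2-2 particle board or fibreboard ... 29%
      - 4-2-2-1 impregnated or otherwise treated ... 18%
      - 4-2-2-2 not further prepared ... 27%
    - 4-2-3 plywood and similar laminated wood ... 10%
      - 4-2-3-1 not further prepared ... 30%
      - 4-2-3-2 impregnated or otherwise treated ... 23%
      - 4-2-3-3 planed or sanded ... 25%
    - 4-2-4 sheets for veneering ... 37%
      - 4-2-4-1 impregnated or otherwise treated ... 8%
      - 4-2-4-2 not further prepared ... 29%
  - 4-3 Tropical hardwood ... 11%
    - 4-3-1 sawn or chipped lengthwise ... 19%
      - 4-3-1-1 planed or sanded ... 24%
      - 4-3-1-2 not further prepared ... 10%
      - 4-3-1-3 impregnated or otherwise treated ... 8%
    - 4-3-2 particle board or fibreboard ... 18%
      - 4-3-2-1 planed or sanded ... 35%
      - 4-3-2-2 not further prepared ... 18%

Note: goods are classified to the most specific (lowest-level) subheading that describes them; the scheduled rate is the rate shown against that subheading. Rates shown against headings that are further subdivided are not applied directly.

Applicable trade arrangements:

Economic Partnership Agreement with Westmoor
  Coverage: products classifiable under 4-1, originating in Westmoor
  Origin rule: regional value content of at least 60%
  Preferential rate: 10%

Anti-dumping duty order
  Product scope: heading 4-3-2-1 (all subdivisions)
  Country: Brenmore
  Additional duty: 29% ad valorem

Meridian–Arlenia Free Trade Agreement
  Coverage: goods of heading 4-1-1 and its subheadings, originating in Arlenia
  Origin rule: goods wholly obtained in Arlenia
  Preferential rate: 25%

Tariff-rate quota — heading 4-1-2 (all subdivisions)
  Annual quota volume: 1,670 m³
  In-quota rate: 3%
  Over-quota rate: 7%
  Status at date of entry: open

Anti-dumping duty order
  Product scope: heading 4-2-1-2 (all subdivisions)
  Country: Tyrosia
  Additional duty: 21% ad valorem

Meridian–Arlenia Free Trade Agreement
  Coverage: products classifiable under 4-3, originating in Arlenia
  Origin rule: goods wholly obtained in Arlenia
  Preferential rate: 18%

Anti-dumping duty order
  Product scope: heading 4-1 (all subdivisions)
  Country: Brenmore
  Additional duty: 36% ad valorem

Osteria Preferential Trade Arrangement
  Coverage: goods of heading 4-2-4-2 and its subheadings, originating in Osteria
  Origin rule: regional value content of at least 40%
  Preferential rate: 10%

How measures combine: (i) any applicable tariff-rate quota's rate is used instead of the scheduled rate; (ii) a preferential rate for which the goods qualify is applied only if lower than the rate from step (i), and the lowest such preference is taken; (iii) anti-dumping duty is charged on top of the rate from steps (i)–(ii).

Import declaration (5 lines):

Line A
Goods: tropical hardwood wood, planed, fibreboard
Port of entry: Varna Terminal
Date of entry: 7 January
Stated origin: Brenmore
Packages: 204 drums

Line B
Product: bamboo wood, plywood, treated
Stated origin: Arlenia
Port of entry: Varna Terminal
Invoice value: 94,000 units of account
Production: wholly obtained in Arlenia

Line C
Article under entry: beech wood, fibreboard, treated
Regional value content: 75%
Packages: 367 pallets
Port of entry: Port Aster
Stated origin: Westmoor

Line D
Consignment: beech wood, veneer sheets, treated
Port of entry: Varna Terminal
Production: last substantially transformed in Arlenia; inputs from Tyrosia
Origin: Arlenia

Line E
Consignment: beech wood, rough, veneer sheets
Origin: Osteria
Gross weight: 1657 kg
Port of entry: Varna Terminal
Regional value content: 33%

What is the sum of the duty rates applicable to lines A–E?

144%

Line A: tropical hardwood → 4-3; fibreboard → 4-3-2; planed → 4-3-2-1. Scheduled 35%. anti-dumping (Brenmore, 4-3-2-1): +29%; total 35% + 29% = 64%. → 64%.
Line B: bamboo → 4-1; plywood → 4-1-1; treated → 4-1-1-3. Scheduled 28%. Arlenia agreement on 4-1-1: wholly obtained → 25% available; Arlenia agreement on 4-3: 4-1-1-3 not covered; preferential 25%. → 25%.
Line C: beech → 4-2; fibreboard → 4-2-2; treated → 4-2-2-1. Scheduled 18%. Westmoor agreement on 4-1: 4-2-2-1 not covered. → 18%.
Line D: beech → 4-2; veneer sheets → 4-2-4; treated → 4-2-4-1. Scheduled 8%. Arlenia agreement on 4-1-1: 4-2-4-1 not covered; Arlenia agreement on 4-3: 4-2-4-1 not covered. → 8%.
Line E: beech → 4-2; veneer sheets → 4-2-4; rough → 4-2-4-2. Scheduled 29%. Osteria agreement on 4-2-4-2: RVC < 40%. → 29%.
Sum: 64% + 25% + 18% + 8% + 29% = 144%.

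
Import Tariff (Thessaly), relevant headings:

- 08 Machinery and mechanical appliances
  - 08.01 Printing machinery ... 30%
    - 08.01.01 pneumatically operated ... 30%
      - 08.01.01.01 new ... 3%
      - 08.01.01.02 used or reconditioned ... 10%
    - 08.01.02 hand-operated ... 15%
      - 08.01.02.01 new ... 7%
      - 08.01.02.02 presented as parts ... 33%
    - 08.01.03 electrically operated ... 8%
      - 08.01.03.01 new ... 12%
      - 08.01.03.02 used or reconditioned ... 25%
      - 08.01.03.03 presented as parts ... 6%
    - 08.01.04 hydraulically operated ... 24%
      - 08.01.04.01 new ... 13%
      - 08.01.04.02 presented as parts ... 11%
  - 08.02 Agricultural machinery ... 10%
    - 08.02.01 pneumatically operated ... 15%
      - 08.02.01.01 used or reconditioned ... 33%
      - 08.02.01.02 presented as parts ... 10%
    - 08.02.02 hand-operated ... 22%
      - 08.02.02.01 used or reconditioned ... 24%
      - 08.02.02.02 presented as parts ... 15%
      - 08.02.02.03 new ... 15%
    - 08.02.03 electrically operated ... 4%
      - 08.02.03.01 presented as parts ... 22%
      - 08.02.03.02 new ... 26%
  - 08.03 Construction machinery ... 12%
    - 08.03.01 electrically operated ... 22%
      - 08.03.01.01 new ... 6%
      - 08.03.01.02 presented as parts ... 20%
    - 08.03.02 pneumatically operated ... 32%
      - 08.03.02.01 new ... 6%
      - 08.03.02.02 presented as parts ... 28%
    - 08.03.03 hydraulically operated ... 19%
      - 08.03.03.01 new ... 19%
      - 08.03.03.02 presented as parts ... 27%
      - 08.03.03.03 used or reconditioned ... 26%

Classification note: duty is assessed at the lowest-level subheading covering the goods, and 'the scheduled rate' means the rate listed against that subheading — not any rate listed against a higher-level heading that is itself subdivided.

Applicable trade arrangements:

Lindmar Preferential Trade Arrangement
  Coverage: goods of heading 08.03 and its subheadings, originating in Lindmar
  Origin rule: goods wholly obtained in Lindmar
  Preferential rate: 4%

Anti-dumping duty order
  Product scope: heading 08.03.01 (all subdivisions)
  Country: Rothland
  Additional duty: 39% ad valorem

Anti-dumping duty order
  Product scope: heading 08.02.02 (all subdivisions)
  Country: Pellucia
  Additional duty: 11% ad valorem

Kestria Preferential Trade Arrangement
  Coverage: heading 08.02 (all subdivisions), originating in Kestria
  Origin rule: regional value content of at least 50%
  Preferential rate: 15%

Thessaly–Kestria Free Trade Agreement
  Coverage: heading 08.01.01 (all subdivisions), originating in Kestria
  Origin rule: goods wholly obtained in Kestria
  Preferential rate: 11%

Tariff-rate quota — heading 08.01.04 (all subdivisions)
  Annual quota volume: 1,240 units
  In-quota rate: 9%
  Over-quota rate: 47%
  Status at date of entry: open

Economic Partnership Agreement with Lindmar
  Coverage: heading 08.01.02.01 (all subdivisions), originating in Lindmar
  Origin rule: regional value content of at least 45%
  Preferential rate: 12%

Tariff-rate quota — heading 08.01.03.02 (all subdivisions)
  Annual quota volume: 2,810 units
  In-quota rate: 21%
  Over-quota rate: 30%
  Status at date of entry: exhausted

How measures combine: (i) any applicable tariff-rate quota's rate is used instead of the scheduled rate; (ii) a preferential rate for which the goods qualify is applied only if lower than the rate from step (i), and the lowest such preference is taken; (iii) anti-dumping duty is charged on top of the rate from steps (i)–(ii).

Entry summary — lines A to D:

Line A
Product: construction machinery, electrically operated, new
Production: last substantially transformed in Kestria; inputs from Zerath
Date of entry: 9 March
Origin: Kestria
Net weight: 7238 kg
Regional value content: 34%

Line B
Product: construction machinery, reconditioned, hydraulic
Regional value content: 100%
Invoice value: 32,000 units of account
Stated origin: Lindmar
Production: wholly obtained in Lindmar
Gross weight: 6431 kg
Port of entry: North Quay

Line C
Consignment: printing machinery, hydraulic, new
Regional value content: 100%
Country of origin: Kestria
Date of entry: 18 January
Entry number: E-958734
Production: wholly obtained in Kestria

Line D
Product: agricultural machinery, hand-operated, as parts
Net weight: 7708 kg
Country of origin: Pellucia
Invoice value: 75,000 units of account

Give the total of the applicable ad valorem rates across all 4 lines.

45%

Line A: construction → 08.03; electrically operated → 08.03.01; new → 08.03.01.01. Scheduled 6%. Kestria agreement on 08.02: 08.03.01.01 not covered; Kestria agreement on 08.01.01: 08.03.01.01 not covered. → 6%.
Line B: construction → 08.03; hydraulic → 08.03.03; reconditioned → 08.03.03.03. Scheduled 26%. Lindmar agreement on 08.03: wholly obtained → 4% available; Lindmar agreement on 08.01.02.01: 08.03.03.03 not covered; preferential 4%. → 4%.
Line C: printing → 08.01; hydraulic → 08.01.04; new → 08.01.04.01. Scheduled 13%. quota on 08.01.04 open → in-quota 9%; Kestria agreement on 08.02: 08.01.04.01 not covered; Kestria agreement on 08.01.01: 08.01.04.01 not covered. → 9%.
Line D: agricultural → 08.02; hand-operated → 08.02.02; as parts → 08.02.02.02. Scheduled 15%. anti-dumping (Pellucia, 08.02.02): +11%; total 15% + 11% = 26%. → 26%.
Sum: 6% + 4% + 9% + 26% = 45%.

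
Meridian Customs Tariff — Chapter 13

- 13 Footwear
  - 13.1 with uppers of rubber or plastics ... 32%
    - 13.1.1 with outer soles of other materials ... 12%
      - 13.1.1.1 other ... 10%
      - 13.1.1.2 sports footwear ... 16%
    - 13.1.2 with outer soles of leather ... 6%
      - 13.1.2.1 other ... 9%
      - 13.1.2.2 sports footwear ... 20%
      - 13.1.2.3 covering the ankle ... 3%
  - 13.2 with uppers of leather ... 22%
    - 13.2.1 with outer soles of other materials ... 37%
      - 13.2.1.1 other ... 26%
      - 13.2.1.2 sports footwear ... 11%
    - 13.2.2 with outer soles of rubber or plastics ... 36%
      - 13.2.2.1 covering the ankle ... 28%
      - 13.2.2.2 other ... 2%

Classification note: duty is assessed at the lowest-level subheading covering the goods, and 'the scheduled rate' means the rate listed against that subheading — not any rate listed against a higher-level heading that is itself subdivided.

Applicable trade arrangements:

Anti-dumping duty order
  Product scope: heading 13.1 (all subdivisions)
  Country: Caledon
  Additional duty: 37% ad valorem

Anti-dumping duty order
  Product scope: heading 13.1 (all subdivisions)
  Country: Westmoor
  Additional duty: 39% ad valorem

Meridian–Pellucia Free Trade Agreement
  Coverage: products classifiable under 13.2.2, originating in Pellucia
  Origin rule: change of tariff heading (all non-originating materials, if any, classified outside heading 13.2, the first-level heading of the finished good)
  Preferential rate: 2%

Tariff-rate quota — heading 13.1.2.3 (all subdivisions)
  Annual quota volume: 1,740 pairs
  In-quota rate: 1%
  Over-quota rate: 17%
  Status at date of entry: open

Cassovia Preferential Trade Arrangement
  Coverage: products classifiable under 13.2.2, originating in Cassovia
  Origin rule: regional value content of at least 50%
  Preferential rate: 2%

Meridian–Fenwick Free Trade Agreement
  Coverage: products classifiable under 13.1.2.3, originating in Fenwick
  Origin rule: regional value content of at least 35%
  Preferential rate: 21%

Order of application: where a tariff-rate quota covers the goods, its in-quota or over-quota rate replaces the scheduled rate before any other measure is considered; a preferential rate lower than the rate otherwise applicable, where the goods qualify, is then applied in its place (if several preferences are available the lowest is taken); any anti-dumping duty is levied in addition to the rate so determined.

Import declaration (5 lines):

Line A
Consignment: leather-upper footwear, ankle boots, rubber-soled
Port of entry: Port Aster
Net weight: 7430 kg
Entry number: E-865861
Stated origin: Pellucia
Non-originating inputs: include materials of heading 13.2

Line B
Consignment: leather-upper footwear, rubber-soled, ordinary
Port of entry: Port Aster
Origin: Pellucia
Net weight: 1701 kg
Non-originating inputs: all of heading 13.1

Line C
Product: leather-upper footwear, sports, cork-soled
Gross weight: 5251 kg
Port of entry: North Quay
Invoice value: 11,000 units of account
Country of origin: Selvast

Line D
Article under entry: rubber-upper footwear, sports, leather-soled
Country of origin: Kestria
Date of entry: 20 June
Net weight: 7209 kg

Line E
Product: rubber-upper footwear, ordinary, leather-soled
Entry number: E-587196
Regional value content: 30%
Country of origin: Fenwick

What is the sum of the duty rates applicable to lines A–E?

Line A: leather-upper → 13.2; rubber-soled → 13.2.2; ankle boots → 13.2.2.1. Scheduled 28%. Pellucia agreement on 13.2.2: CTH not met. → 28%.
Line B: leather-upper → 13.2; rubber-soled → 13.2.2; ordinary → 13.2.2.2. Scheduled 2%. Pellucia agreement on 13.2.2: CTH met → 2% available; preference 2% not lower than 2% → no reduction. → 2%.
Line C: leather-upper → 13.2; cork-soled → 13.2.1; sports → 13.2.1.2. Scheduled 11%. No special measure applies. → 11%.
Line D: rubber-upper → 13.1; leather-soled → 13.1.2; sports → 13.1.2.2. Scheduled 20%. No special measure applies. → 20%.
Line E: rubber-upper → 13.1; leather-soled → 13.1.2; ordinary → 13.1.2.1. Scheduled 9%. Fenwick agreement on 13.1.2.3: 13.1.2.1 not covered. → 9%.
Sum: 28% + 2% + 11% + 20% + 9% = 70%.

70%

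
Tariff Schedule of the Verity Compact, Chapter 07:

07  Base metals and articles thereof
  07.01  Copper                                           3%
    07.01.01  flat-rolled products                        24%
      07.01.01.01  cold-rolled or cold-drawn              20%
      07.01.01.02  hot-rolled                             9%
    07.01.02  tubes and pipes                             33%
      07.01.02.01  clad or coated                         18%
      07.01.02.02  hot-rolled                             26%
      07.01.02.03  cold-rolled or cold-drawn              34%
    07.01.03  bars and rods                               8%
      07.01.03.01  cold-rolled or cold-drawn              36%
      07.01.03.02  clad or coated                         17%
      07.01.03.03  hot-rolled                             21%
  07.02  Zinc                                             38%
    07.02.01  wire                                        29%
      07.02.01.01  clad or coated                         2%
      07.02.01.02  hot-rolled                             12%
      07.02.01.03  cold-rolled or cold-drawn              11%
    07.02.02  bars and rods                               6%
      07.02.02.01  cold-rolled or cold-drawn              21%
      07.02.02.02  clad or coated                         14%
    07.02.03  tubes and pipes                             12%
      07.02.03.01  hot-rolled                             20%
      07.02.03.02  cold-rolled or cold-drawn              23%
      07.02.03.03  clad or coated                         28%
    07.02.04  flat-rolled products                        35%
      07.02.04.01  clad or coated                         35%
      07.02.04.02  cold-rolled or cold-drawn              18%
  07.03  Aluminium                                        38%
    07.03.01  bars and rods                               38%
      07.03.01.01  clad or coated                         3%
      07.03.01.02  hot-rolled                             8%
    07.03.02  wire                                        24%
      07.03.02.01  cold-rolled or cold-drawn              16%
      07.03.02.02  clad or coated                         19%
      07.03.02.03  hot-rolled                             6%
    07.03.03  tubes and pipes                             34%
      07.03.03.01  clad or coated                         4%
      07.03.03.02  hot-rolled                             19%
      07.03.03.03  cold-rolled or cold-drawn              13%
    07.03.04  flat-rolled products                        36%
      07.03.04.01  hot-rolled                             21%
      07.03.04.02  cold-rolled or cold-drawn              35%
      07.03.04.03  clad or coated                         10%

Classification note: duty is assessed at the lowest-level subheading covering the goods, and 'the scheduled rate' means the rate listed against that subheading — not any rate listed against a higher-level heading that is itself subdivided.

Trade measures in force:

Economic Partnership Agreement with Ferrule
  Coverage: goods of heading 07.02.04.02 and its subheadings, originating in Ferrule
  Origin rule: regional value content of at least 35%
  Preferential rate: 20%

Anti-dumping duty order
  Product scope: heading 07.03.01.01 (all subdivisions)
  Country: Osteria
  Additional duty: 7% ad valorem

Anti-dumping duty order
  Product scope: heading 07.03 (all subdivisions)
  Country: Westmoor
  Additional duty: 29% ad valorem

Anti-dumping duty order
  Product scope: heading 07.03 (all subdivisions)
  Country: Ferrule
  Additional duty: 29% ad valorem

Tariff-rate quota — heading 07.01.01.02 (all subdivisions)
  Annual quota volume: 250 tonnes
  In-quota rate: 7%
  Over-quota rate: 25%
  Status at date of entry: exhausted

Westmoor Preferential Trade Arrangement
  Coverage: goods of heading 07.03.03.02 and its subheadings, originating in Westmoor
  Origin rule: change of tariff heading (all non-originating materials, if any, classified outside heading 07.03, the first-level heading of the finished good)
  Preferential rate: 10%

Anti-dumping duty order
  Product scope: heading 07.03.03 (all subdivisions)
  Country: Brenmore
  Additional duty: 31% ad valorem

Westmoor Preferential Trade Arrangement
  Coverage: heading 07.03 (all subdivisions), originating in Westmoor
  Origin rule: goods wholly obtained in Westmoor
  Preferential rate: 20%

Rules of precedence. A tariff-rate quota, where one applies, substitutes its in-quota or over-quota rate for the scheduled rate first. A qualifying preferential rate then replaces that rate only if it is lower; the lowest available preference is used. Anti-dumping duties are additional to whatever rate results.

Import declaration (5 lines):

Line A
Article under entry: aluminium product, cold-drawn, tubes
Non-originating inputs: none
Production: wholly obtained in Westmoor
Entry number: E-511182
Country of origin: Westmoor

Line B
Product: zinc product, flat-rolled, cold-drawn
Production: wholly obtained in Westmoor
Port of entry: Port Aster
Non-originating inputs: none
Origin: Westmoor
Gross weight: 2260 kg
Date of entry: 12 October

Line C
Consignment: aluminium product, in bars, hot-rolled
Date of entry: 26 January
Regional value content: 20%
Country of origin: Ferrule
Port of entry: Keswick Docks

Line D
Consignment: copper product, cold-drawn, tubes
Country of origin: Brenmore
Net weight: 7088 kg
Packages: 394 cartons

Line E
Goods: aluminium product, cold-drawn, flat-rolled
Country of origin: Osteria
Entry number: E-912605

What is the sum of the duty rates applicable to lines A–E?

166%

Line A: aluminium → 07.03; tubes → 07.03.03; cold-drawn → 07.03.03.03. Scheduled 13%. Westmoor agreement on 07.03.03.02: 07.03.03.03 not covered; Westmoor agreement on 07.03: wholly obtained → 20% available; preference 20% not lower than 13% → no reduction; anti-dumping (Westmoor, 07.03): +29%; total 13% + 29% = 42%. → 42%.
Line B: zinc → 07.02; flat-rolled → 07.02.04; cold-drawn → 07.02.04.02. Scheduled 18%. Westmoor agreement on 07.03.03.02: 07.02.04.02 not covered; Westmoor agreement on 07.03: 07.02.04.02 not covered. → 18%.
Line C: aluminium → 07.03; in bars → 07.03.01; hot-rolled → 07.03.01.02. Scheduled 8%. Ferrule agreement on 07.02.04.02: 07.03.01.02 not covered; anti-dumping (Ferrule, 07.03): +29%; total 8% + 29% = 37%. → 37%.
Line D: copper → 07.01; tubes → 07.01.02; cold-drawn → 07.01.02.03. Scheduled 34%. No special measure applies. → 34%.
Line E: aluminium → 07.03; flat-rolled → 07.03.04; cold-drawn → 07.03.04.02. Scheduled 35%. No special measure applies. → 35%.
Sum: 42% + 18% + 37% + 34% + 35% = 166%.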